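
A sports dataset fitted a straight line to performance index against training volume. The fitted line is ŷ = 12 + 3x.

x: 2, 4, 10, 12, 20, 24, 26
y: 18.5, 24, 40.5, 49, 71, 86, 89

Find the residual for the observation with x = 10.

r = -1.5

ŷ = 12 + 3·10 = 42
r = 40.5 − 42 = -1.5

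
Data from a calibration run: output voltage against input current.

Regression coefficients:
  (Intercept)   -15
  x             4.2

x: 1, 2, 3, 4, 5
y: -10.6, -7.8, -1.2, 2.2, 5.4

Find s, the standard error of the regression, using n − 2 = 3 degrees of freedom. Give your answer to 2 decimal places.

x=1: ŷ = -15 + 4.2·1 = -10.8; e = -10.6 − (-10.8) = 0.2
x=2: ŷ = -15 + 4.2·2 = -6.6; e = -7.8 − (-6.6) = -1.2
x=3: ŷ = -15 + 4.2·3 = -2.4; e = -1.2 − (-2.4) = 1.2
x=4: ŷ = -15 + 4.2·4 = 1.8; e = 2.2 − 1.8 = 0.4
x=5: ŷ = -15 + 4.2·5 = 6; e = 5.4 − 6 = -0.6
SSE = 0.04 + 1.44 + 1.44 + 0.16 + 0.36 = 3.44
s = √(3.44/3) = √1.14667 ≈ 1.07

s = 1.07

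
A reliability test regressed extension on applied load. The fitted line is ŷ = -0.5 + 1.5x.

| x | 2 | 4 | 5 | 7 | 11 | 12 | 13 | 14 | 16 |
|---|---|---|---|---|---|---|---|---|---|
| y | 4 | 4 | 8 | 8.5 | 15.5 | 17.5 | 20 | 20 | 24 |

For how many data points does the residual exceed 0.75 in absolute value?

x=2: ŷ = -0.5 + 1.5·2 = 2.5; e = 4 − 2.5 = 1.5
x=4: ŷ = -0.5 + 1.5·4 = 5.5; e = 4 − 5.5 = -1.5
x=5: ŷ = -0.5 + 1.5·5 = 7; e = 8 − 7 = 1
x=7: ŷ = -0.5 + 1.5·7 = 10; e = 8.5 − 10 = -1.5
x=11: ŷ = -0.5 + 1.5·11 = 16; e = 15.5 − 16 = -0.5
x=12: ŷ = -0.5 + 1.5·12 = 17.5; e = 17.5 − 17.5 = 0
x=13: ŷ = -0.5 + 1.5·13 = 19; e = 20 − 19 = 1
x=14: ŷ = -0.5 + 1.5·14 = 20.5; e = 20 − 20.5 = -0.5
x=16: ŷ = -0.5 + 1.5·16 = 23.5; e = 24 − 23.5 = 0.5
|e| > 0.75: x=2 (|e|=1.5), x=4 (|e|=1.5), x=5 (|e|=1), x=7 (|e|=1.5), x=13 (|e|=1) → 5

5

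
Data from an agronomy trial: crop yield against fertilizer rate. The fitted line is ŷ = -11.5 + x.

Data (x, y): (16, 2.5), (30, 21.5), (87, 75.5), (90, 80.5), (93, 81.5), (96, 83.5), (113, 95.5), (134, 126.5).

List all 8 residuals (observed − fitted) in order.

-2, 3, 0, 2, 0, -1, -6, 4

x=16: ŷ = -11.5 + 16 = 4.5; e = 2.5 − 4.5 = -2
x=30: ŷ = -11.5 + 30 = 18.5; e = 21.5 − 18.5 = 3
x=87: ŷ = -11.5 + 87 = 75.5; e = 75.5 − 75.5 = 0
x=90: ŷ = -11.5 + 90 = 78.5; e = 80.5 − 78.5 = 2
x=93: ŷ = -11.5 + 93 = 81.5; e = 81.5 − 81.5 = 0
x=96: ŷ = -11.5 + 96 = 84.5; e = 83.5 − 84.5 = -1
x=113: ŷ = -11.5 + 113 = 101.5; e = 95.5 − 101.5 = -6
x=134: ŷ = -11.5 + 134 = 122.5; e = 126.5 − 122.5 = 4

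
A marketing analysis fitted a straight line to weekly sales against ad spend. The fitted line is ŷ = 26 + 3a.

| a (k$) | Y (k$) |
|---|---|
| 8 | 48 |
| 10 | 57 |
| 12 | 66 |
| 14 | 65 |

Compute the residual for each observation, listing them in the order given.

-2, 1, 4, -3

a=8: ŷ = 26 + 3·8 = 50; r = 48 − 50 = -2
a=10: ŷ = 26 + 3·10 = 56; r = 57 − 56 = 1
a=12: ŷ = 26 + 3·12 = 62; r = 66 − 62 = 4
a=14: ŷ = 26 + 3·14 = 68; r = 65 − 68 = -3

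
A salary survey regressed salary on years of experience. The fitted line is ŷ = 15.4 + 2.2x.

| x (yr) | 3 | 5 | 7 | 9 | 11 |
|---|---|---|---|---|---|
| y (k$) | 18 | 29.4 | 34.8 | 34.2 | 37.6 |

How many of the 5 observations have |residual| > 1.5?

x=3: ŷ = 15.4 + 2.2·3 = 22; r = 18 − 22 = -4
x=5: ŷ = 15.4 + 2.2·5 = 26.4; r = 29.4 − 26.4 = 3
x=7: ŷ = 15.4 + 2.2·7 = 30.8; r = 34.8 − 30.8 = 4
x=9: ŷ = 15.4 + 2.2·9 = 35.2; r = 34.2 − 35.2 = -1
x=11: ŷ = 15.4 + 2.2·11 = 39.6; r = 37.6 − 39.6 = -2
|r| > 1.5: x=3 (|r|=4), x=5 (|r|=3), x=7 (|r|=4), x=11 (|r|=2) → 4

4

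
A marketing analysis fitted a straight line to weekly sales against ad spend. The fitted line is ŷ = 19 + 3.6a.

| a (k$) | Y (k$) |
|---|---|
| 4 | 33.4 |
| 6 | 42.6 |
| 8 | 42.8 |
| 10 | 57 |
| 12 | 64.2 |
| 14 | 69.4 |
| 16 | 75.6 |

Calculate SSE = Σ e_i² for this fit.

SSE = 38

a=4: ŷ = 19 + 3.6·4 = 33.4; e = 33.4 − 33.4 = 0
a=6: ŷ = 19 + 3.6·6 = 40.6; e = 42.6 − 40.6 = 2
a=8: ŷ = 19 + 3.6·8 = 47.8; e = 42.8 − 47.8 = -5
a=10: ŷ = 19 + 3.6·10 = 55; e = 57 − 55 = 2
a=12: ŷ = 19 + 3.6·12 = 62.2; e = 64.2 − 62.2 = 2
a=14: ŷ = 19 + 3.6·14 = 69.4; e = 69.4 − 69.4 = 0
a=16: ŷ = 19 + 3.6·16 = 76.6; e = 75.6 − 76.6 = -1
SSE = 0 + 4 + 25 + 4 + 4 + 0 + 1 = 38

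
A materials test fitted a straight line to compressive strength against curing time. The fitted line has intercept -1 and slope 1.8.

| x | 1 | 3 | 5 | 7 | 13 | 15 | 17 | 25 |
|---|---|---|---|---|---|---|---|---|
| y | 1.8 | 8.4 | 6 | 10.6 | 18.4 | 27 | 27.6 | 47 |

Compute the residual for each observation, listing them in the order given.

x=1: ŷ = -1 + 1.8·1 = 0.8; e = 1.8 − 0.8 = 1
x=3: ŷ = -1 + 1.8·3 = 4.4; e = 8.4 − 4.4 = 4
x=5: ŷ = -1 + 1.8·5 = 8; e = 6 − 8 = -2
x=7: ŷ = -1 + 1.8·7 = 11.6; e = 10.6 − 11.6 = -1
x=13: ŷ = -1 + 1.8·13 = 22.4; e = 18.4 − 22.4 = -4
x=15: ŷ = -1 + 1.8·15 = 26; e = 27 − 26 = 1
x=17: ŷ = -1 + 1.8·17 = 29.6; e = 27.6 − 29.6 = -2
x=25: ŷ = -1 + 1.8·25 = 44; e = 47 − 44 = 3

1, 4, -2, -1, -4, 1, -2, 3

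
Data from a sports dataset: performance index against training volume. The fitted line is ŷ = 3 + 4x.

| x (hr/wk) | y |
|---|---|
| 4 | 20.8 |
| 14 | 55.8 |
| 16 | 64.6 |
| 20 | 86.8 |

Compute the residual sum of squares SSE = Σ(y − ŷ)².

SSE = 33.68

x=4: ŷ = 3 + 4·4 = 19; e = 20.8 − 19 = 1.8
x=14: ŷ = 3 + 4·14 = 59; e = 55.8 − 59 = -3.2
x=16: ŷ = 3 + 4·16 = 67; e = 64.6 − 67 = -2.4
x=20: ŷ = 3 + 4·20 = 83; e = 86.8 − 83 = 3.8
SSE = 3.24 + 10.24 + 5.76 + 14.44 = 33.68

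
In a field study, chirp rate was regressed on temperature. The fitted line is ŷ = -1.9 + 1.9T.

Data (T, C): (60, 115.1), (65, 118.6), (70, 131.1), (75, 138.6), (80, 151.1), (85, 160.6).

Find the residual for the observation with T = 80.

ŷ = -1.9 + 1.9·80 = 150.1
r = 151.1 − 150.1 = 1

r = 1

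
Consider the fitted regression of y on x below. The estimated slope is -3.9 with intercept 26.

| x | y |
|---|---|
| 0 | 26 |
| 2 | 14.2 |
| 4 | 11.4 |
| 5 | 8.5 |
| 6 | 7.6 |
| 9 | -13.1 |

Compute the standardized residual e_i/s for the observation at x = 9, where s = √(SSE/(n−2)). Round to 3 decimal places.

x=0: ŷ = 26 − 3.9·0 = 26; e = 26 − 26 = 0
x=2: ŷ = 26 − 3.9·2 = 18.2; e = 14.2 − 18.2 = -4
x=4: ŷ = 26 − 3.9·4 = 10.4; e = 11.4 − 10.4 = 1
x=5: ŷ = 26 − 3.9·5 = 6.5; e = 8.5 − 6.5 = 2
x=6: ŷ = 26 − 3.9·6 = 2.6; e = 7.6 − 2.6 = 5
x=9: ŷ = 26 − 3.9·9 = -9.1; e = -13.1 − (-9.1) = -4
SSE = 0 + 16 + 1 + 4 + 25 + 16 = 62
s = √(62/4) = 3.937
e/s = -4 / 3.937 = -1.016

-1.016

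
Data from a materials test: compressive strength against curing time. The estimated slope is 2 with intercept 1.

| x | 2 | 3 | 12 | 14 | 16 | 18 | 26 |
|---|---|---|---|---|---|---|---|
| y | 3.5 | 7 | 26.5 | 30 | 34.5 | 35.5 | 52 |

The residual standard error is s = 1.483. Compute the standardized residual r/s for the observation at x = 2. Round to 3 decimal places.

ŷ = 1 + 2·2 = 5
r = 3.5 − 5 = -1.5
r/s = -1.5 / 1.483 = -1.011

-1.011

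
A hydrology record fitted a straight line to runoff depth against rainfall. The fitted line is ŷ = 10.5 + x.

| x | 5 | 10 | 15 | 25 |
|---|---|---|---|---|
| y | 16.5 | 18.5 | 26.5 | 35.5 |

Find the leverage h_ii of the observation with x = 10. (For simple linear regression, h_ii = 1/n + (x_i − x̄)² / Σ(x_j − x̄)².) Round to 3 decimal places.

x̄ = (5 + 10 + 15 + 25)/4 = 13.75
Σ(x − x̄)² = 76.5625 + 14.0625 + 1.5625 + 126.562 = 218.75
h = 1/4 + (-3.75)²/218.75 = 0.25 + 0.0642857 = 0.314

h = 0.314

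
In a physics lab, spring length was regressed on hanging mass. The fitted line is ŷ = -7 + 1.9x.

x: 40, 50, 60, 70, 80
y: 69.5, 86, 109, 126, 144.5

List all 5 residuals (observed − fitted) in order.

0.5, -2, 2, 0, -0.5

x=40: ŷ = -7 + 1.9·40 = 69; e = 69.5 − 69 = 0.5
x=50: ŷ = -7 + 1.9·50 = 88; e = 86 − 88 = -2
x=60: ŷ = -7 + 1.9·60 = 107; e = 109 − 107 = 2
x=70: ŷ = -7 + 1.9·70 = 126; e = 126 − 126 = 0
x=80: ŷ = -7 + 1.9·80 = 145; e = 144.5 − 145 = -0.5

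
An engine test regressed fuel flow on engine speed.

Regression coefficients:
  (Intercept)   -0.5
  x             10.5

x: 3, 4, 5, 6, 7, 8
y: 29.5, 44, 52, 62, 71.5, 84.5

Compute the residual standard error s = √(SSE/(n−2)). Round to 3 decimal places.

s = 1.732

x=3: ŷ = -0.5 + 10.5·3 = 31; e = 29.5 − 31 = -1.5
x=4: ŷ = -0.5 + 10.5·4 = 41.5; e = 44 − 41.5 = 2.5
x=5: ŷ = -0.5 + 10.5·5 = 52; e = 52 − 52 = 0
x=6: ŷ = -0.5 + 10.5·6 = 62.5; e = 62 − 62.5 = -0.5
x=7: ŷ = -0.5 + 10.5·7 = 73; e = 71.5 − 73 = -1.5
x=8: ŷ = -0.5 + 10.5·8 = 83.5; e = 84.5 − 83.5 = 1
SSE = 2.25 + 6.25 + 0 + 0.25 + 2.25 + 1 = 12
s = √(12/4) = √3 ≈ 1.732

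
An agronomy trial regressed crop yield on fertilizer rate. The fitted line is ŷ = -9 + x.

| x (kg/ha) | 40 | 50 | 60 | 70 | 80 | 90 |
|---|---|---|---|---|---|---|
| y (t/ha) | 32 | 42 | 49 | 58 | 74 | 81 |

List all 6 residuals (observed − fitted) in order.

x=40: ŷ = -9 + 40 = 31; e = 32 − 31 = 1
x=50: ŷ = -9 + 50 = 41; e = 42 − 41 = 1
x=60: ŷ = -9 + 60 = 51; e = 49 − 51 = -2
x=70: ŷ = -9 + 70 = 61; e = 58 − 61 = -3
x=80: ŷ = -9 + 80 = 71; e = 74 − 71 = 3
x=90: ŷ = -9 + 90 = 81; e = 81 − 81 = 0

1, 1, -2, -3, 3, 0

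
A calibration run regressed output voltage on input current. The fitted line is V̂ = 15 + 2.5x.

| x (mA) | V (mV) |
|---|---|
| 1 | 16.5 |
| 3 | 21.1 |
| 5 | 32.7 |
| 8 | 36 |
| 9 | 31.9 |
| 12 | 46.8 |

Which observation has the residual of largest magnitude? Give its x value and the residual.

x = 9, r = -5.6

x=1: V̂ = 15 + 2.5·1 = 17.5; r = 16.5 − 17.5 = -1
x=3: V̂ = 15 + 2.5·3 = 22.5; r = 21.1 − 22.5 = -1.4
x=5: V̂ = 15 + 2.5·5 = 27.5; r = 32.7 − 27.5 = 5.2
x=8: V̂ = 15 + 2.5·8 = 35; r = 36 − 35 = 1
x=9: V̂ = 15 + 2.5·9 = 37.5; r = 31.9 − 37.5 = -5.6
x=12: V̂ = 15 + 2.5·12 = 45; r = 46.8 − 45 = 1.8
Largest |r| is 5.6 at x = 9, residual -5.6.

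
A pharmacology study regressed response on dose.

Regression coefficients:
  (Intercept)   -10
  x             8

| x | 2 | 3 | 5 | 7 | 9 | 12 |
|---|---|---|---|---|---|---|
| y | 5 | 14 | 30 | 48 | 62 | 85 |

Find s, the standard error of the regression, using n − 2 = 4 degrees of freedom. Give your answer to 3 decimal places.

s = 1.225

x=2: ŷ = -10 + 8·2 = 6; e = 5 − 6 = -1
x=3: ŷ = -10 + 8·3 = 14; e = 14 − 14 = 0
x=5: ŷ = -10 + 8·5 = 30; e = 30 − 30 = 0
x=7: ŷ = -10 + 8·7 = 46; e = 48 − 46 = 2
x=9: ŷ = -10 + 8·9 = 62; e = 62 − 62 = 0
x=12: ŷ = -10 + 8·12 = 86; e = 85 − 86 = -1
SSE = 1 + 0 + 0 + 4 + 0 + 1 = 6
s = √(6/4) = √1.5 ≈ 1.225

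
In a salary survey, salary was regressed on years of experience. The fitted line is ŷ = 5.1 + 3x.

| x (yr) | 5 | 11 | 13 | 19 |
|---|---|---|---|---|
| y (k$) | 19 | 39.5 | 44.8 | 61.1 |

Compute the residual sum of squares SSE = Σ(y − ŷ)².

SSE = 4.66

x=5: ŷ = 5.1 + 3·5 = 20.1; e = 19 − 20.1 = -1.1
x=11: ŷ = 5.1 + 3·11 = 38.1; e = 39.5 − 38.1 = 1.4
x=13: ŷ = 5.1 + 3·13 = 44.1; e = 44.8 − 44.1 = 0.7
x=19: ŷ = 5.1 + 3·19 = 62.1; e = 61.1 − 62.1 = -1
SSE = 1.21 + 1.96 + 0.49 + 1 = 4.66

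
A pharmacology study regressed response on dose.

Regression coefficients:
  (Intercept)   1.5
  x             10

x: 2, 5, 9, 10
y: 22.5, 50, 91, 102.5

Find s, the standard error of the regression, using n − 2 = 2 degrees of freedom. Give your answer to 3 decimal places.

x=2: ŷ = 1.5 + 10·2 = 21.5; r = 22.5 − 21.5 = 1
x=5: ŷ = 1.5 + 10·5 = 51.5; r = 50 − 51.5 = -1.5
x=9: ŷ = 1.5 + 10·9 = 91.5; r = 91 − 91.5 = -0.5
x=10: ŷ = 1.5 + 10·10 = 101.5; r = 102.5 − 101.5 = 1
SSE = 1 + 2.25 + 0.25 + 1 = 4.5
s = √(4.5/2) = √2.25 ≈ 1.500

s = 1.500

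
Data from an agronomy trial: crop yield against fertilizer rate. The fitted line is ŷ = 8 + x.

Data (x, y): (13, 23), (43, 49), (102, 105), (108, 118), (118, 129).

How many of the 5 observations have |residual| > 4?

x=13: ŷ = 8 + 13 = 21; r = 23 − 21 = 2
x=43: ŷ = 8 + 43 = 51; r = 49 − 51 = -2
x=102: ŷ = 8 + 102 = 110; r = 105 − 110 = -5
x=108: ŷ = 8 + 108 = 116; r = 118 − 116 = 2
x=118: ŷ = 8 + 118 = 126; r = 129 − 126 = 3
|r| > 4: x=102 (|r|=5) → 1

1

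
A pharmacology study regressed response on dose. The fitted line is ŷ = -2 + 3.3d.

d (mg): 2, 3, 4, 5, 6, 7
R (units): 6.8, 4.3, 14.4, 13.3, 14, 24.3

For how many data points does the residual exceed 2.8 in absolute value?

d=2: ŷ = -2 + 3.3·2 = 4.6; e = 6.8 − 4.6 = 2.2
d=3: ŷ = -2 + 3.3·3 = 7.9; e = 4.3 − 7.9 = -3.6
d=4: ŷ = -2 + 3.3·4 = 11.2; e = 14.4 − 11.2 = 3.2
d=5: ŷ = -2 + 3.3·5 = 14.5; e = 13.3 − 14.5 = -1.2
d=6: ŷ = -2 + 3.3·6 = 17.8; e = 14 − 17.8 = -3.8
d=7: ŷ = -2 + 3.3·7 = 21.1; e = 24.3 − 21.1 = 3.2
|e| > 2.8: d=3 (|e|=3.6), d=4 (|e|=3.2), d=6 (|e|=3.8), d=7 (|e|=3.2) → 4

4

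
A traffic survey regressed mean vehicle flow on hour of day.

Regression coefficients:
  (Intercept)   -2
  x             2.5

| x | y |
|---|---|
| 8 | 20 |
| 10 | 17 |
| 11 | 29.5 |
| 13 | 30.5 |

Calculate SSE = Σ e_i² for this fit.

SSE = 56

x=8: ŷ = -2 + 2.5·8 = 18; e = 20 − 18 = 2
x=10: ŷ = -2 + 2.5·10 = 23; e = 17 − 23 = -6
x=11: ŷ = -2 + 2.5·11 = 25.5; e = 29.5 − 25.5 = 4
x=13: ŷ = -2 + 2.5·13 = 30.5; e = 30.5 − 30.5 = 0
SSE = 4 + 36 + 16 + 0 = 56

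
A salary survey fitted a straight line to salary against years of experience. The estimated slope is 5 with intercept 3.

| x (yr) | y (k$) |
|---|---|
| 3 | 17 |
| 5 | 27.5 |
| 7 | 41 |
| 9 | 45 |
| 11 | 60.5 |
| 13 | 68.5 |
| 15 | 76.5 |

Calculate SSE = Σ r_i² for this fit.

x=3: ŷ = 3 + 5·3 = 18; r = 17 − 18 = -1
x=5: ŷ = 3 + 5·5 = 28; r = 27.5 − 28 = -0.5
x=7: ŷ = 3 + 5·7 = 38; r = 41 − 38 = 3
x=9: ŷ = 3 + 5·9 = 48; r = 45 − 48 = -3
x=11: ŷ = 3 + 5·11 = 58; r = 60.5 − 58 = 2.5
x=13: ŷ = 3 + 5·13 = 68; r = 68.5 − 68 = 0.5
x=15: ŷ = 3 + 5·15 = 78; r = 76.5 − 78 = -1.5
SSE = 1 + 0.25 + 9 + 9 + 6.25 + 0.25 + 2.25 = 28

SSE = 28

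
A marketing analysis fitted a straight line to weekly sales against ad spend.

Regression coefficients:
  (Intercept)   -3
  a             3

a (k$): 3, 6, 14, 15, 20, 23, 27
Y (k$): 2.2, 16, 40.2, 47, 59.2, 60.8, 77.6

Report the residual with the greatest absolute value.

a=3: Ŷ = -3 + 3·3 = 6; e = 2.2 − 6 = -3.8
a=6: Ŷ = -3 + 3·6 = 15; e = 16 − 15 = 1
a=14: Ŷ = -3 + 3·14 = 39; e = 40.2 − 39 = 1.2
a=15: Ŷ = -3 + 3·15 = 42; e = 47 − 42 = 5
a=20: Ŷ = -3 + 3·20 = 57; e = 59.2 − 57 = 2.2
a=23: Ŷ = -3 + 3·23 = 66; e = 60.8 − 66 = -5.2
a=27: Ŷ = -3 + 3·27 = 78; e = 77.6 − 78 = -0.4
Largest |e| is 5.2 at a = 23, residual -5.2.

e = -5.2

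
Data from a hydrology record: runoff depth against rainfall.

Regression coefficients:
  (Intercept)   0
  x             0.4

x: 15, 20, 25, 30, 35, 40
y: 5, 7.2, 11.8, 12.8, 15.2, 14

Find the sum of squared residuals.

x=15: ŷ = 0.4·15 = 6; r = 5 − 6 = -1
x=20: ŷ = 0.4·20 = 8; r = 7.2 − 8 = -0.8
x=25: ŷ = 0.4·25 = 10; r = 11.8 − 10 = 1.8
x=30: ŷ = 0.4·30 = 12; r = 12.8 − 12 = 0.8
x=35: ŷ = 0.4·35 = 14; r = 15.2 − 14 = 1.2
x=40: ŷ = 0.4·40 = 16; r = 14 − 16 = -2
SSE = 1 + 0.64 + 3.24 + 0.64 + 1.44 + 4 = 10.96

SSE = 10.96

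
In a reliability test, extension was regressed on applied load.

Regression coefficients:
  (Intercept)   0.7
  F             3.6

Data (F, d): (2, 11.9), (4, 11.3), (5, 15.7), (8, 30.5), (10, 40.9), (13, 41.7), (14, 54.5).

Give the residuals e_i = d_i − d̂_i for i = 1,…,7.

F=2: d̂ = 0.7 + 3.6·2 = 7.9; e = 11.9 − 7.9 = 4
F=4: d̂ = 0.7 + 3.6·4 = 15.1; e = 11.3 − 15.1 = -3.8
F=5: d̂ = 0.7 + 3.6·5 = 18.7; e = 15.7 − 18.7 = -3
F=8: d̂ = 0.7 + 3.6·8 = 29.5; e = 30.5 − 29.5 = 1
F=10: d̂ = 0.7 + 3.6·10 = 36.7; e = 40.9 − 36.7 = 4.2
F=13: d̂ = 0.7 + 3.6·13 = 47.5; e = 41.7 − 47.5 = -5.8
F=14: d̂ = 0.7 + 3.6·14 = 51.1; e = 54.5 − 51.1 = 3.4

4, -3.8, -3, 1, 4.2, -5.8, 3.4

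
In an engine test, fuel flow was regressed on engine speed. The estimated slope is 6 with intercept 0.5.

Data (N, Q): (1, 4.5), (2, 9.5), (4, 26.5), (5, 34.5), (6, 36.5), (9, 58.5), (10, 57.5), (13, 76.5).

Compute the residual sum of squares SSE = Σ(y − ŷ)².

SSE = 62

N=1: ŷ = 0.5 + 6·1 = 6.5; e = 4.5 − 6.5 = -2
N=2: ŷ = 0.5 + 6·2 = 12.5; e = 9.5 − 12.5 = -3
N=4: ŷ = 0.5 + 6·4 = 24.5; e = 26.5 − 24.5 = 2
N=5: ŷ = 0.5 + 6·5 = 30.5; e = 34.5 − 30.5 = 4
N=6: ŷ = 0.5 + 6·6 = 36.5; e = 36.5 − 36.5 = 0
N=9: ŷ = 0.5 + 6·9 = 54.5; e = 58.5 − 54.5 = 4
N=10: ŷ = 0.5 + 6·10 = 60.5; e = 57.5 − 60.5 = -3
N=13: ŷ = 0.5 + 6·13 = 78.5; e = 76.5 − 78.5 = -2
SSE = 4 + 9 + 4 + 16 + 0 + 16 + 9 + 4 = 62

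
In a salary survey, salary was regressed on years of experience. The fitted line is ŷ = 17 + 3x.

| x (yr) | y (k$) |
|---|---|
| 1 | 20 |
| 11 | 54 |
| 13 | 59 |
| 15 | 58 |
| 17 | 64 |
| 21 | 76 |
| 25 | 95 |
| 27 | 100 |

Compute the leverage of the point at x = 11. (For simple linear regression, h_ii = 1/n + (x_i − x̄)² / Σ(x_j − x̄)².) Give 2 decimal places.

h = 0.18

x̄ = (1 + 11 + 13 + 15 + 17 + 21 + 25 + 27)/8 = 16.25
Σ(x − x̄)² = 232.562 + 27.5625 + 10.5625 + 1.5625 + 0.5625 + 22.5625 + 76.5625 + 115.562 = 487.5
h = 1/8 + (-5.25)²/487.5 = 0.125 + 0.0565385 = 0.18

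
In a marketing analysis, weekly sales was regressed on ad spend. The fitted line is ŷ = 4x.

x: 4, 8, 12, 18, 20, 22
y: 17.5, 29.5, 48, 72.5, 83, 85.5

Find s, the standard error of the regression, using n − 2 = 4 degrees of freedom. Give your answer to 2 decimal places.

s = 2.45

x=4: ŷ = 4·4 = 16; r = 17.5 − 16 = 1.5
x=8: ŷ = 4·8 = 32; r = 29.5 − 32 = -2.5
x=12: ŷ = 4·12 = 48; r = 48 − 48 = 0
x=18: ŷ = 4·18 = 72; r = 72.5 − 72 = 0.5
x=20: ŷ = 4·20 = 80; r = 83 − 80 = 3
x=22: ŷ = 4·22 = 88; r = 85.5 − 88 = -2.5
SSE = 2.25 + 6.25 + 0 + 0.25 + 9 + 6.25 = 24
s = √(24/4) = √6 ≈ 2.45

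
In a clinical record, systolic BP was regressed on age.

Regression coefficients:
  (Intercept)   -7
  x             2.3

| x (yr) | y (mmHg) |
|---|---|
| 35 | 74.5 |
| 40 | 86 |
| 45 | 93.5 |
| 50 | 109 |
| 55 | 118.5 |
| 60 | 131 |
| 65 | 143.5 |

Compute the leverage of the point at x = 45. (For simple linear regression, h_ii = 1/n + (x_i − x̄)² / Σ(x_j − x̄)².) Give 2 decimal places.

x̄ = (35 + 40 + 45 + 50 + 55 + 60 + 65)/7 = 50
Σ(x − x̄)² = 225 + 100 + 25 + 0 + 25 + 100 + 225 = 700
h = 1/7 + (-5)²/700 = 0.142857 + 0.0357143 = 0.18

h = 0.18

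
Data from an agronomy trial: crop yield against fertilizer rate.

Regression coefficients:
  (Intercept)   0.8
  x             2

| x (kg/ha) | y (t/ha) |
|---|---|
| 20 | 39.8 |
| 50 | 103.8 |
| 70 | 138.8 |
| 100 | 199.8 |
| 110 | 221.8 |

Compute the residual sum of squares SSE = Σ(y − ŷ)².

x=20: ŷ = 0.8 + 2·20 = 40.8; e = 39.8 − 40.8 = -1
x=50: ŷ = 0.8 + 2·50 = 100.8; e = 103.8 − 100.8 = 3
x=70: ŷ = 0.8 + 2·70 = 140.8; e = 138.8 − 140.8 = -2
x=100: ŷ = 0.8 + 2·100 = 200.8; e = 199.8 − 200.8 = -1
x=110: ŷ = 0.8 + 2·110 = 220.8; e = 221.8 − 220.8 = 1
SSE = 1 + 9 + 4 + 1 + 1 = 16

SSE = 16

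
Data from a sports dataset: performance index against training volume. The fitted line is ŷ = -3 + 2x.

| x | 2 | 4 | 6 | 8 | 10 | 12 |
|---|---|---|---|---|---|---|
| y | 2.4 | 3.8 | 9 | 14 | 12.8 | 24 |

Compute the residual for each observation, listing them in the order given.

x=2: ŷ = -3 + 2·2 = 1; r = 2.4 − 1 = 1.4
x=4: ŷ = -3 + 2·4 = 5; r = 3.8 − 5 = -1.2
x=6: ŷ = -3 + 2·6 = 9; r = 9 − 9 = 0
x=8: ŷ = -3 + 2·8 = 13; r = 14 − 13 = 1
x=10: ŷ = -3 + 2·10 = 17; r = 12.8 − 17 = -4.2
x=12: ŷ = -3 + 2·12 = 21; r = 24 − 21 = 3

1.4, -1.2, 0, 1, -4.2, 3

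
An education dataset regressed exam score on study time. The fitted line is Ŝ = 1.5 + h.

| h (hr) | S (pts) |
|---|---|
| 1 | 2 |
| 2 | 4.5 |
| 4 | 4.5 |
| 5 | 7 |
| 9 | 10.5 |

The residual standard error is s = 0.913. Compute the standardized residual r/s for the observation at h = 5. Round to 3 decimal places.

Ŝ = 1.5 + 5 = 6.5
r = 7 − 6.5 = 0.5
r/s = 0.5 / 0.913 = 0.548

0.548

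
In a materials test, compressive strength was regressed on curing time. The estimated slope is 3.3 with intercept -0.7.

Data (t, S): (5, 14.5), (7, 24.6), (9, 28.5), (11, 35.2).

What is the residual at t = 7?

r = 2.2

ŷ = -0.7 + 3.3·7 = 22.4
r = 24.6 − 22.4 = 2.2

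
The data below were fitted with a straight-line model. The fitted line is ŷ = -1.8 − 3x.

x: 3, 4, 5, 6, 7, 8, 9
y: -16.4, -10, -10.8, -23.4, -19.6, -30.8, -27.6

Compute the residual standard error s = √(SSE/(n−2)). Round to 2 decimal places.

s = 5.13

x=3: ŷ = -1.8 − 3·3 = -10.8; e = -16.4 − (-10.8) = -5.6
x=4: ŷ = -1.8 − 3·4 = -13.8; e = -10 − (-13.8) = 3.8
x=5: ŷ = -1.8 − 3·5 = -16.8; e = -10.8 − (-16.8) = 6
x=6: ŷ = -1.8 − 3·6 = -19.8; e = -23.4 − (-19.8) = -3.6
x=7: ŷ = -1.8 − 3·7 = -22.8; e = -19.6 − (-22.8) = 3.2
x=8: ŷ = -1.8 − 3·8 = -25.8; e = -30.8 − (-25.8) = -5
x=9: ŷ = -1.8 − 3·9 = -28.8; e = -27.6 − (-28.8) = 1.2
SSE = 31.36 + 14.44 + 36 + 12.96 + 10.24 + 25 + 1.44 = 131.44
s = √(131.44/5) = √26.288 ≈ 5.13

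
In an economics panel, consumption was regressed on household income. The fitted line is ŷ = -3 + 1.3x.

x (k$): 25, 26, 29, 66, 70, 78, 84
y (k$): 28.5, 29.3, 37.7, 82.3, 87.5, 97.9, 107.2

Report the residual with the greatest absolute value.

x=25: ŷ = -3 + 1.3·25 = 29.5; r = 28.5 − 29.5 = -1
x=26: ŷ = -3 + 1.3·26 = 30.8; r = 29.3 − 30.8 = -1.5
x=29: ŷ = -3 + 1.3·29 = 34.7; r = 37.7 − 34.7 = 3
x=66: ŷ = -3 + 1.3·66 = 82.8; r = 82.3 − 82.8 = -0.5
x=70: ŷ = -3 + 1.3·70 = 88; r = 87.5 − 88 = -0.5
x=78: ŷ = -3 + 1.3·78 = 98.4; r = 97.9 − 98.4 = -0.5
x=84: ŷ = -3 + 1.3·84 = 106.2; r = 107.2 − 106.2 = 1
Largest |r| is 3 at x = 29, residual 3.

r = 3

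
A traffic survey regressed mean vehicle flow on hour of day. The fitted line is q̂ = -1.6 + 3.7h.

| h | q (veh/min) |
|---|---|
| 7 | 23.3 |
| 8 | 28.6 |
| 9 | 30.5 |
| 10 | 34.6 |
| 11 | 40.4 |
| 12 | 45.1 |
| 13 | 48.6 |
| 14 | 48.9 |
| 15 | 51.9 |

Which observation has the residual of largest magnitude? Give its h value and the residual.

h = 12, e = 2.3

h=7: q̂ = -1.6 + 3.7·7 = 24.3; e = 23.3 − 24.3 = -1
h=8: q̂ = -1.6 + 3.7·8 = 28; e = 28.6 − 28 = 0.6
h=9: q̂ = -1.6 + 3.7·9 = 31.7; e = 30.5 − 31.7 = -1.2
h=10: q̂ = -1.6 + 3.7·10 = 35.4; e = 34.6 − 35.4 = -0.8
h=11: q̂ = -1.6 + 3.7·11 = 39.1; e = 40.4 − 39.1 = 1.3
h=12: q̂ = -1.6 + 3.7·12 = 42.8; e = 45.1 − 42.8 = 2.3
h=13: q̂ = -1.6 + 3.7·13 = 46.5; e = 48.6 − 46.5 = 2.1
h=14: q̂ = -1.6 + 3.7·14 = 50.2; e = 48.9 − 50.2 = -1.3
h=15: q̂ = -1.6 + 3.7·15 = 53.9; e = 51.9 − 53.9 = -2
Largest |e| is 2.3 at h = 12, residual 2.3.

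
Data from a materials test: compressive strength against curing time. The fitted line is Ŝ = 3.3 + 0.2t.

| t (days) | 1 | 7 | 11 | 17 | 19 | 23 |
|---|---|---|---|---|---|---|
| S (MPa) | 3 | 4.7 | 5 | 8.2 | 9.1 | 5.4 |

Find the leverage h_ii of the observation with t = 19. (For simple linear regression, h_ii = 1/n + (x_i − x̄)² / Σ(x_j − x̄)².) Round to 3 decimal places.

t̄ = (1 + 7 + 11 + 17 + 19 + 23)/6 = 13
Σ(t − t̄)² = 144 + 36 + 4 + 16 + 36 + 100 = 336
h = 1/6 + (6)²/336 = 0.166667 + 0.107143 = 0.274

h = 0.274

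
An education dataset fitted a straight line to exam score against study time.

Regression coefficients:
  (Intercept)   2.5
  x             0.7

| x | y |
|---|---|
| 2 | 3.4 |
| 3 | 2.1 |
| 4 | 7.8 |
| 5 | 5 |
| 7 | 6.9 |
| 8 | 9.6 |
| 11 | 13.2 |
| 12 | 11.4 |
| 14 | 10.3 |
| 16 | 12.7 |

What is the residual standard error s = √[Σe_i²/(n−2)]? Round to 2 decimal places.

s = 1.95

x=2: ŷ = 2.5 + 0.7·2 = 3.9; e = 3.4 − 3.9 = -0.5
x=3: ŷ = 2.5 + 0.7·3 = 4.6; e = 2.1 − 4.6 = -2.5
x=4: ŷ = 2.5 + 0.7·4 = 5.3; e = 7.8 − 5.3 = 2.5
x=5: ŷ = 2.5 + 0.7·5 = 6; e = 5 − 6 = -1
x=7: ŷ = 2.5 + 0.7·7 = 7.4; e = 6.9 − 7.4 = -0.5
x=8: ŷ = 2.5 + 0.7·8 = 8.1; e = 9.6 − 8.1 = 1.5
x=11: ŷ = 2.5 + 0.7·11 = 10.2; e = 13.2 − 10.2 = 3
x=12: ŷ = 2.5 + 0.7·12 = 10.9; e = 11.4 − 10.9 = 0.5
x=14: ŷ = 2.5 + 0.7·14 = 12.3; e = 10.3 − 12.3 = -2
x=16: ŷ = 2.5 + 0.7·16 = 13.7; e = 12.7 − 13.7 = -1
SSE = 0.25 + 6.25 + 6.25 + 1 + 0.25 + 2.25 + 9 + 0.25 + 4 + 1 = 30.5
s = √(30.5/8) = √3.8125 ≈ 1.95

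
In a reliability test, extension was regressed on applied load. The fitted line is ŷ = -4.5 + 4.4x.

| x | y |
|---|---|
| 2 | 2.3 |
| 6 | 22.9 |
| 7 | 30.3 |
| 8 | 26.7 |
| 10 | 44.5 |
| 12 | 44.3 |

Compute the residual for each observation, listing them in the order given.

x=2: ŷ = -4.5 + 4.4·2 = 4.3; r = 2.3 − 4.3 = -2
x=6: ŷ = -4.5 + 4.4·6 = 21.9; r = 22.9 − 21.9 = 1
x=7: ŷ = -4.5 + 4.4·7 = 26.3; r = 30.3 − 26.3 = 4
x=8: ŷ = -4.5 + 4.4·8 = 30.7; r = 26.7 − 30.7 = -4
x=10: ŷ = -4.5 + 4.4·10 = 39.5; r = 44.5 − 39.5 = 5
x=12: ŷ = -4.5 + 4.4·12 = 48.3; r = 44.3 − 48.3 = -4

-2, 1, 4, -4, 5, -4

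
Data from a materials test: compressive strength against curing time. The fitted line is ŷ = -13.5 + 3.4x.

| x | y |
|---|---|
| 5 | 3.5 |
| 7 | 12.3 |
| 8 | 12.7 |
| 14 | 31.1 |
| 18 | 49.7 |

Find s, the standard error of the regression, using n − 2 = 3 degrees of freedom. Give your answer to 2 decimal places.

s = 2.45

x=5: ŷ = -13.5 + 3.4·5 = 3.5; e = 3.5 − 3.5 = 0
x=7: ŷ = -13.5 + 3.4·7 = 10.3; e = 12.3 − 10.3 = 2
x=8: ŷ = -13.5 + 3.4·8 = 13.7; e = 12.7 − 13.7 = -1
x=14: ŷ = -13.5 + 3.4·14 = 34.1; e = 31.1 − 34.1 = -3
x=18: ŷ = -13.5 + 3.4·18 = 47.7; e = 49.7 − 47.7 = 2
SSE = 0 + 4 + 1 + 9 + 4 = 18
s = √(18/3) = √6 ≈ 2.45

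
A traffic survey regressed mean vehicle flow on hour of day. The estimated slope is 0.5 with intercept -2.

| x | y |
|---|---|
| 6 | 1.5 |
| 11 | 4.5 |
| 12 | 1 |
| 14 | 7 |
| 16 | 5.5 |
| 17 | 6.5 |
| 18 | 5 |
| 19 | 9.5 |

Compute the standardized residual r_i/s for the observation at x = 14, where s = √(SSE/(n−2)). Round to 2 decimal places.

1.03

x=6: ŷ = -2 + 0.5·6 = 1; r = 1.5 − 1 = 0.5
x=11: ŷ = -2 + 0.5·11 = 3.5; r = 4.5 − 3.5 = 1
x=12: ŷ = -2 + 0.5·12 = 4; r = 1 − 4 = -3
x=14: ŷ = -2 + 0.5·14 = 5; r = 7 − 5 = 2
x=16: ŷ = -2 + 0.5·16 = 6; r = 5.5 − 6 = -0.5
x=17: ŷ = -2 + 0.5·17 = 6.5; r = 6.5 − 6.5 = 0
x=18: ŷ = -2 + 0.5·18 = 7; r = 5 − 7 = -2
x=19: ŷ = -2 + 0.5·19 = 7.5; r = 9.5 − 7.5 = 2
SSE = 0.25 + 1 + 9 + 4 + 0.25 + 0 + 4 + 4 = 22.5
s = √(22.5/6) = 1.93649
r/s = 2 / 1.93649 = 1.03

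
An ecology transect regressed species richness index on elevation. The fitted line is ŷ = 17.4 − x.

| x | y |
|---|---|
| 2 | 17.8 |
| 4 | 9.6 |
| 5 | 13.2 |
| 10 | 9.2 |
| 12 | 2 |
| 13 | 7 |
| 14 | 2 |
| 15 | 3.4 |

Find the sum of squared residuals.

x=2: ŷ = 17.4 − 2 = 15.4; e = 17.8 − 15.4 = 2.4
x=4: ŷ = 17.4 − 4 = 13.4; e = 9.6 − 13.4 = -3.8
x=5: ŷ = 17.4 − 5 = 12.4; e = 13.2 − 12.4 = 0.8
x=10: ŷ = 17.4 − 10 = 7.4; e = 9.2 − 7.4 = 1.8
x=12: ŷ = 17.4 − 12 = 5.4; e = 2 − 5.4 = -3.4
x=13: ŷ = 17.4 − 13 = 4.4; e = 7 − 4.4 = 2.6
x=14: ŷ = 17.4 − 14 = 3.4; e = 2 − 3.4 = -1.4
x=15: ŷ = 17.4 − 15 = 2.4; e = 3.4 − 2.4 = 1
SSE = 5.76 + 14.44 + 0.64 + 3.24 + 11.56 + 6.76 + 1.96 + 1 = 45.36

SSE = 45.36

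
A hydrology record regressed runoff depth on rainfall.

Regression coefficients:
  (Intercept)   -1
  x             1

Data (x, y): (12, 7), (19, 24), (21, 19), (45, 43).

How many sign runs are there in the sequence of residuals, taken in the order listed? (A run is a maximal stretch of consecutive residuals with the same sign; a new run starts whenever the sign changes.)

x=12: ŷ = -1 + 12 = 11; r = 7 − 11 = -4
x=19: ŷ = -1 + 19 = 18; r = 24 − 18 = 6
x=21: ŷ = -1 + 21 = 20; r = 19 − 20 = -1
x=45: ŷ = -1 + 45 = 44; r = 43 − 44 = -1
Signs: − + − −
Runs: −×1, +×1, −×2 → 3

3 runs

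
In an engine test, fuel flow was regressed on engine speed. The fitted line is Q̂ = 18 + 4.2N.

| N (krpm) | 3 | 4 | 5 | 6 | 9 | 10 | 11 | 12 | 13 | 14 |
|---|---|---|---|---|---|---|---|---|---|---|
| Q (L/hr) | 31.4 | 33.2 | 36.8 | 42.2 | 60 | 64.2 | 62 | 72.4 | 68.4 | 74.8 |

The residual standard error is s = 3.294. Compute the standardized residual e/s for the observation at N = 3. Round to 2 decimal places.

0.24

Q̂ = 18 + 4.2·3 = 30.6
e = 31.4 − 30.6 = 0.8
e/s = 0.8 / 3.294 = 0.24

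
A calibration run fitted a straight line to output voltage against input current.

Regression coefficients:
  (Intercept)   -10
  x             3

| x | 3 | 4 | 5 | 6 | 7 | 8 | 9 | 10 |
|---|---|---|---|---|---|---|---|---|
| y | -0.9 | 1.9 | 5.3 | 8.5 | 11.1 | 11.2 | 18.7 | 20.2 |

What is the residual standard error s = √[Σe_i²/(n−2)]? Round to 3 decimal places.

s = 1.363

x=3: ŷ = -10 + 3·3 = -1; e = -0.9 − (-1) = 0.1
x=4: ŷ = -10 + 3·4 = 2; e = 1.9 − 2 = -0.1
x=5: ŷ = -10 + 3·5 = 5; e = 5.3 − 5 = 0.3
x=6: ŷ = -10 + 3·6 = 8; e = 8.5 − 8 = 0.5
x=7: ŷ = -10 + 3·7 = 11; e = 11.1 − 11 = 0.1
x=8: ŷ = -10 + 3·8 = 14; e = 11.2 − 14 = -2.8
x=9: ŷ = -10 + 3·9 = 17; e = 18.7 − 17 = 1.7
x=10: ŷ = -10 + 3·10 = 20; e = 20.2 − 20 = 0.2
SSE = 0.01 + 0.01 + 0.09 + 0.25 + 0.01 + 7.84 + 2.89 + 0.04 = 11.14
s = √(11.14/6) = √1.85667 ≈ 1.363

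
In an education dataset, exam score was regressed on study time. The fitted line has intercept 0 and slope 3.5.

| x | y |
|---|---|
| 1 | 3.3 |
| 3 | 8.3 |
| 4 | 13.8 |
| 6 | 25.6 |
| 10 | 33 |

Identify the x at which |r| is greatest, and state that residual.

x = 6, r = 4.6

x=1: ŷ = 3.5·1 = 3.5; r = 3.3 − 3.5 = -0.2
x=3: ŷ = 3.5·3 = 10.5; r = 8.3 − 10.5 = -2.2
x=4: ŷ = 3.5·4 = 14; r = 13.8 − 14 = -0.2
x=6: ŷ = 3.5·6 = 21; r = 25.6 − 21 = 4.6
x=10: ŷ = 3.5·10 = 35; r = 33 − 35 = -2
Largest |r| is 4.6 at x = 6, residual 4.6.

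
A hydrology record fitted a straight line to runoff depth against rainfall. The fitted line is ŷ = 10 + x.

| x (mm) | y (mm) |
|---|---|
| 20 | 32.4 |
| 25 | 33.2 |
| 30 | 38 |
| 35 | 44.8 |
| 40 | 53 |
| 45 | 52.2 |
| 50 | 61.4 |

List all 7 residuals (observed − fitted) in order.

x=20: ŷ = 10 + 20 = 30; r = 32.4 − 30 = 2.4
x=25: ŷ = 10 + 25 = 35; r = 33.2 − 35 = -1.8
x=30: ŷ = 10 + 30 = 40; r = 38 − 40 = -2
x=35: ŷ = 10 + 35 = 45; r = 44.8 − 45 = -0.2
x=40: ŷ = 10 + 40 = 50; r = 53 − 50 = 3
x=45: ŷ = 10 + 45 = 55; r = 52.2 − 55 = -2.8
x=50: ŷ = 10 + 50 = 60; r = 61.4 − 60 = 1.4

2.4, -1.8, -2, -0.2, 3, -2.8, 1.4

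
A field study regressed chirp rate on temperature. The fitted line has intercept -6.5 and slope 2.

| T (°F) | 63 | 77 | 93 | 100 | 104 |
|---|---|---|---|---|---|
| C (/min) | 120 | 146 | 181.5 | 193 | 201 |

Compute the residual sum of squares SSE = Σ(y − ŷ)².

T=63: ŷ = -6.5 + 2·63 = 119.5; r = 120 − 119.5 = 0.5
T=77: ŷ = -6.5 + 2·77 = 147.5; r = 146 − 147.5 = -1.5
T=93: ŷ = -6.5 + 2·93 = 179.5; r = 181.5 − 179.5 = 2
T=100: ŷ = -6.5 + 2·100 = 193.5; r = 193 − 193.5 = -0.5
T=104: ŷ = -6.5 + 2·104 = 201.5; r = 201 − 201.5 = -0.5
SSE = 0.25 + 2.25 + 4 + 0.25 + 0.25 = 7

SSE = 7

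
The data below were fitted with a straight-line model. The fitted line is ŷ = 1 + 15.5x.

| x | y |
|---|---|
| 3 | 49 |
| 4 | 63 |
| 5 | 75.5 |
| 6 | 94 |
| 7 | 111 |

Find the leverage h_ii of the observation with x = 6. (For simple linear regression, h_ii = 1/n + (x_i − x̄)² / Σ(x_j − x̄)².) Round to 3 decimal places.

x̄ = (3 + 4 + 5 + 6 + 7)/5 = 5
Σ(x − x̄)² = 4 + 1 + 0 + 1 + 4 = 10
h = 1/5 + (1)²/10 = 0.2 + 0.1 = 0.300

h = 0.300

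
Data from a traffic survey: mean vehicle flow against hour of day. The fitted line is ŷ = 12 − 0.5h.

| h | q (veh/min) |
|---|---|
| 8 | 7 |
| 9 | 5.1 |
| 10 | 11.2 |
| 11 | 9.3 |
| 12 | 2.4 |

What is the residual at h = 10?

ŷ = 12 − 0.5·10 = 7
e = 11.2 − 7 = 4.2

e = 4.2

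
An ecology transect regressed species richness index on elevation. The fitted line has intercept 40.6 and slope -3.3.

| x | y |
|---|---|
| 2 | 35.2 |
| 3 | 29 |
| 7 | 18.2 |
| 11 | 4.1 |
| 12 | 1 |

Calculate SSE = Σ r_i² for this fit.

x=2: ŷ = 40.6 − 3.3·2 = 34; r = 35.2 − 34 = 1.2
x=3: ŷ = 40.6 − 3.3·3 = 30.7; r = 29 − 30.7 = -1.7
x=7: ŷ = 40.6 − 3.3·7 = 17.5; r = 18.2 − 17.5 = 0.7
x=11: ŷ = 40.6 − 3.3·11 = 4.3; r = 4.1 − 4.3 = -0.2
x=12: ŷ = 40.6 − 3.3·12 = 1; r = 1 − 1 = 0
SSE = 1.44 + 2.89 + 0.49 + 0.04 + 0 = 4.86

SSE = 4.86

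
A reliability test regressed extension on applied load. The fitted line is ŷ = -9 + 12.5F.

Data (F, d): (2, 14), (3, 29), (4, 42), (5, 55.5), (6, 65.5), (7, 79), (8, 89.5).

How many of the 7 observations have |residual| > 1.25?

F=2: ŷ = -9 + 12.5·2 = 16; r = 14 − 16 = -2
F=3: ŷ = -9 + 12.5·3 = 28.5; r = 29 − 28.5 = 0.5
F=4: ŷ = -9 + 12.5·4 = 41; r = 42 − 41 = 1
F=5: ŷ = -9 + 12.5·5 = 53.5; r = 55.5 − 53.5 = 2
F=6: ŷ = -9 + 12.5·6 = 66; r = 65.5 − 66 = -0.5
F=7: ŷ = -9 + 12.5·7 = 78.5; r = 79 − 78.5 = 0.5
F=8: ŷ = -9 + 12.5·8 = 91; r = 89.5 − 91 = -1.5
|r| > 1.25: F=2 (|r|=2), F=5 (|r|=2), F=8 (|r|=1.5) → 3

3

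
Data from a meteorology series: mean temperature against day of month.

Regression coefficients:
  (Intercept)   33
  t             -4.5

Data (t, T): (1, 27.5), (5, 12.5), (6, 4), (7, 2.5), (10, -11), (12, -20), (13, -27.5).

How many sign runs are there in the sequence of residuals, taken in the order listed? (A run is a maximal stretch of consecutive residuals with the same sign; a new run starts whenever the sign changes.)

5 runs

t=1: T̂ = 33 − 4.5·1 = 28.5; e = 27.5 − 28.5 = -1
t=5: T̂ = 33 − 4.5·5 = 10.5; e = 12.5 − 10.5 = 2
t=6: T̂ = 33 − 4.5·6 = 6; e = 4 − 6 = -2
t=7: T̂ = 33 − 4.5·7 = 1.5; e = 2.5 − 1.5 = 1
t=10: T̂ = 33 − 4.5·10 = -12; e = -11 − (-12) = 1
t=12: T̂ = 33 − 4.5·12 = -21; e = -20 − (-21) = 1
t=13: T̂ = 33 − 4.5·13 = -25.5; e = -27.5 − (-25.5) = -2
Signs: − + − + + + −
Runs: −×1, +×1, −×1, +×3, −×1 → 5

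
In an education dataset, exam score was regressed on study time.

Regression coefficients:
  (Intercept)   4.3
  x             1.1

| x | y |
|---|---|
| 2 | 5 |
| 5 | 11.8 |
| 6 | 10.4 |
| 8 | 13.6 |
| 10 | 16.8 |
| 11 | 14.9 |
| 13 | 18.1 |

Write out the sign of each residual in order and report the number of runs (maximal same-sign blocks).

5 runs

x=2: ŷ = 4.3 + 1.1·2 = 6.5; r = 5 − 6.5 = -1.5
x=5: ŷ = 4.3 + 1.1·5 = 9.8; r = 11.8 − 9.8 = 2
x=6: ŷ = 4.3 + 1.1·6 = 10.9; r = 10.4 − 10.9 = -0.5
x=8: ŷ = 4.3 + 1.1·8 = 13.1; r = 13.6 − 13.1 = 0.5
x=10: ŷ = 4.3 + 1.1·10 = 15.3; r = 16.8 − 15.3 = 1.5
x=11: ŷ = 4.3 + 1.1·11 = 16.4; r = 14.9 − 16.4 = -1.5
x=13: ŷ = 4.3 + 1.1·13 = 18.6; r = 18.1 − 18.6 = -0.5
Signs: − + − + + − −
Runs: −×1, +×1, −×1, +×2, −×2 → 5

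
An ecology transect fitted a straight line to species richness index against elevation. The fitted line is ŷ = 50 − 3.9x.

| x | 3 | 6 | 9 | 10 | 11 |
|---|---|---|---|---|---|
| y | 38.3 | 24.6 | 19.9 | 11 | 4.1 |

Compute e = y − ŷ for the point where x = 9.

ŷ = 50 − 3.9·9 = 14.9
e = 19.9 − 14.9 = 5

e = 5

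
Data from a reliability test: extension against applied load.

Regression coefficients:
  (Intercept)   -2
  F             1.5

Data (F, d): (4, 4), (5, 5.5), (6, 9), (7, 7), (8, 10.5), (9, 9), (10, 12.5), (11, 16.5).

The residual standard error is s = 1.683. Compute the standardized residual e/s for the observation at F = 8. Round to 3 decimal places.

ŷ = -2 + 1.5·8 = 10
e = 10.5 − 10 = 0.5
e/s = 0.5 / 1.683 = 0.297

0.297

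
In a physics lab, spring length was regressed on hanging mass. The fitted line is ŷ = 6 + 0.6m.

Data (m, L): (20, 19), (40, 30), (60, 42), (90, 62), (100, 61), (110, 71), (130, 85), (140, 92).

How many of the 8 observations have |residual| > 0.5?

6

m=20: ŷ = 6 + 0.6·20 = 18; e = 19 − 18 = 1
m=40: ŷ = 6 + 0.6·40 = 30; e = 30 − 30 = 0
m=60: ŷ = 6 + 0.6·60 = 42; e = 42 − 42 = 0
m=90: ŷ = 6 + 0.6·90 = 60; e = 62 − 60 = 2
m=100: ŷ = 6 + 0.6·100 = 66; e = 61 − 66 = -5
m=110: ŷ = 6 + 0.6·110 = 72; e = 71 − 72 = -1
m=130: ŷ = 6 + 0.6·130 = 84; e = 85 − 84 = 1
m=140: ŷ = 6 + 0.6·140 = 90; e = 92 − 90 = 2
|e| > 0.5: m=20 (|e|=1), m=90 (|e|=2), m=100 (|e|=5), m=110 (|e|=1), m=130 (|e|=1), m=140 (|e|=2) → 6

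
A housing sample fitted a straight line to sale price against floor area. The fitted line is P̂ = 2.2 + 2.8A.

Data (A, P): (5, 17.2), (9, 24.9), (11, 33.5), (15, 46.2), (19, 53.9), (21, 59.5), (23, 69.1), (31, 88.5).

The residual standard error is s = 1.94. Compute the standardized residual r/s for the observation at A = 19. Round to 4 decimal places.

P̂ = 2.2 + 2.8·19 = 55.4
r = 53.9 − 55.4 = -1.5
r/s = -1.5 / 1.94 = -0.7732

-0.7732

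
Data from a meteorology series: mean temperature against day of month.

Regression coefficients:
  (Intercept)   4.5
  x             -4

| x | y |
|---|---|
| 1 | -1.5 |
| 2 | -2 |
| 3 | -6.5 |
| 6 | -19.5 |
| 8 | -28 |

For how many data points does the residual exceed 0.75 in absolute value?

3

x=1: ŷ = 4.5 − 4·1 = 0.5; r = -1.5 − 0.5 = -2
x=2: ŷ = 4.5 − 4·2 = -3.5; r = -2 − (-3.5) = 1.5
x=3: ŷ = 4.5 − 4·3 = -7.5; r = -6.5 − (-7.5) = 1
x=6: ŷ = 4.5 − 4·6 = -19.5; r = -19.5 − (-19.5) = 0
x=8: ŷ = 4.5 − 4·8 = -27.5; r = -28 − (-27.5) = -0.5
|r| > 0.75: x=1 (|r|=2), x=2 (|r|=1.5), x=3 (|r|=1) → 3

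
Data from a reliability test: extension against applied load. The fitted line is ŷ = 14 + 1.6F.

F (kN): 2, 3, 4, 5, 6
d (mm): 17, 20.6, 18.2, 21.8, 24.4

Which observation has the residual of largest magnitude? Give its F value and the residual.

F = 4, r = -2.2

F=2: ŷ = 14 + 1.6·2 = 17.2; r = 17 − 17.2 = -0.2
F=3: ŷ = 14 + 1.6·3 = 18.8; r = 20.6 − 18.8 = 1.8
F=4: ŷ = 14 + 1.6·4 = 20.4; r = 18.2 − 20.4 = -2.2
F=5: ŷ = 14 + 1.6·5 = 22; r = 21.8 − 22 = -0.2
F=6: ŷ = 14 + 1.6·6 = 23.6; r = 24.4 − 23.6 = 0.8
Largest |r| is 2.2 at F = 4, residual -2.2.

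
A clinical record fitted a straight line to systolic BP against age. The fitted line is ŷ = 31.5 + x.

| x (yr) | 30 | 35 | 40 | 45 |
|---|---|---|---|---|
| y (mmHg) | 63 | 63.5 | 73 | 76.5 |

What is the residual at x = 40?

ŷ = 31.5 + 40 = 71.5
e = 73 − 71.5 = 1.5

e = 1.5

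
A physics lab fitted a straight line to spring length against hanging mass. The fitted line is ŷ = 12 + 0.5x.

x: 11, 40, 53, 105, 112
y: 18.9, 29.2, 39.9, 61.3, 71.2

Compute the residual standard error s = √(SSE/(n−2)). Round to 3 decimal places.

x=11: ŷ = 12 + 0.5·11 = 17.5; r = 18.9 − 17.5 = 1.4
x=40: ŷ = 12 + 0.5·40 = 32; r = 29.2 − 32 = -2.8
x=53: ŷ = 12 + 0.5·53 = 38.5; r = 39.9 − 38.5 = 1.4
x=105: ŷ = 12 + 0.5·105 = 64.5; r = 61.3 − 64.5 = -3.2
x=112: ŷ = 12 + 0.5·112 = 68; r = 71.2 − 68 = 3.2
SSE = 1.96 + 7.84 + 1.96 + 10.24 + 10.24 = 32.24
s = √(32.24/3) = √10.7467 ≈ 3.278

s = 3.278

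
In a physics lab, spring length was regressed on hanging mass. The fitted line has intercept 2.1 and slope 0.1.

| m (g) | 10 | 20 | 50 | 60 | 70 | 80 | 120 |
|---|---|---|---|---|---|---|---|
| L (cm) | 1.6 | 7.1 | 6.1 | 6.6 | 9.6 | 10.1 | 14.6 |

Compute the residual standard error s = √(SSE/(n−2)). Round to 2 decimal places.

m=10: L̂ = 2.1 + 0.1·10 = 3.1; e = 1.6 − 3.1 = -1.5
m=20: L̂ = 2.1 + 0.1·20 = 4.1; e = 7.1 − 4.1 = 3
m=50: L̂ = 2.1 + 0.1·50 = 7.1; e = 6.1 − 7.1 = -1
m=60: L̂ = 2.1 + 0.1·60 = 8.1; e = 6.6 − 8.1 = -1.5
m=70: L̂ = 2.1 + 0.1·70 = 9.1; e = 9.6 − 9.1 = 0.5
m=80: L̂ = 2.1 + 0.1·80 = 10.1; e = 10.1 − 10.1 = 0
m=120: L̂ = 2.1 + 0.1·120 = 14.1; e = 14.6 − 14.1 = 0.5
SSE = 2.25 + 9 + 1 + 2.25 + 0.25 + 0 + 0.25 = 15
s = √(15/5) = √3 ≈ 1.73

s = 1.73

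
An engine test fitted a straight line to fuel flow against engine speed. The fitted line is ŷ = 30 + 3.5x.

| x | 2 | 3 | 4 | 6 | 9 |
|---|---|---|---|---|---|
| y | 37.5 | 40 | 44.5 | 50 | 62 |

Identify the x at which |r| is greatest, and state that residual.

x = 6, r = -1

x=2: ŷ = 30 + 3.5·2 = 37; r = 37.5 − 37 = 0.5
x=3: ŷ = 30 + 3.5·3 = 40.5; r = 40 − 40.5 = -0.5
x=4: ŷ = 30 + 3.5·4 = 44; r = 44.5 − 44 = 0.5
x=6: ŷ = 30 + 3.5·6 = 51; r = 50 − 51 = -1
x=9: ŷ = 30 + 3.5·9 = 61.5; r = 62 − 61.5 = 0.5
Largest |r| is 1 at x = 6, residual -1.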